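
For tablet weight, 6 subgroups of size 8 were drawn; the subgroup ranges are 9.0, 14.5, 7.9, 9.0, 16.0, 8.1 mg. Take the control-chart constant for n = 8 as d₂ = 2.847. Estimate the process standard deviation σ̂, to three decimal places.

3.776

R̄ = (9.0 + 14.5 + 7.9 + 9.0 + 16.0 + 8.1) / 6 = 10.7500
σ̂ = R̄ / d₂ = 10.7500 / 2.847 = 3.7759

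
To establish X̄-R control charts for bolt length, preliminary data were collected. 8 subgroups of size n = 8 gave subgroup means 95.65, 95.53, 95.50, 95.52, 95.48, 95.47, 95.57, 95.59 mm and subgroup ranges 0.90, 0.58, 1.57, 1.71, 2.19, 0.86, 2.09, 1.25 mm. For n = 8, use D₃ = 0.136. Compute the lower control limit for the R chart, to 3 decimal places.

R̄ = (0.90 + 0.58 + 1.57 + 1.71 + 2.19 + 0.86 + 2.09 + 1.25) / 8 = 11.1500 / 8 = 1.3938
LCL_R = D₃·R̄ = 0.136 × 1.3938 = 0.1896

0.190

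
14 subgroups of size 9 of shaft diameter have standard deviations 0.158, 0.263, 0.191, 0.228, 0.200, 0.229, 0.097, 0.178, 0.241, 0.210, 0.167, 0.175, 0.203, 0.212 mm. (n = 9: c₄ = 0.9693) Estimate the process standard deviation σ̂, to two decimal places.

s̄ = (0.158 + 0.263 + 0.191 + 0.228 + 0.200 + 0.229 + 0.097 + 0.178 + 0.241 + 0.210 + 0.167 + 0.175 + 0.203 + 0.212) / 14 = 0.1966
σ̂ = s̄ / c₄ = 0.1966 / 0.9693 = 0.2028

0.20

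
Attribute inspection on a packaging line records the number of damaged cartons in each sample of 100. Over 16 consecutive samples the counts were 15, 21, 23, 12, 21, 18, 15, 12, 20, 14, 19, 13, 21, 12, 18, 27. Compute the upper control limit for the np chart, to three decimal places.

p̄ = Σdᵢ / (k·n) = 281 / (16 × 100) = 0.17563
UCL = np̄ + 3·√(np̄(1−p̄)) = 17.5625 + 3 × √(17.5625×0.82437) = 17.5625 + 3 × 3.8050 = 28.9775

28.978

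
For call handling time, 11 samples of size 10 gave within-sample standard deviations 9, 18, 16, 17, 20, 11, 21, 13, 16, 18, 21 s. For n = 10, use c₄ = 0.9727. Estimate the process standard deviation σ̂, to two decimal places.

s̄ = (9 + 18 + 16 + 17 + 20 + 11 + 21 + 13 + 16 + 18 + 21) / 11 = 16.3636
σ̂ = s̄ / c₄ = 16.3636 / 0.9727 = 16.8229

16.82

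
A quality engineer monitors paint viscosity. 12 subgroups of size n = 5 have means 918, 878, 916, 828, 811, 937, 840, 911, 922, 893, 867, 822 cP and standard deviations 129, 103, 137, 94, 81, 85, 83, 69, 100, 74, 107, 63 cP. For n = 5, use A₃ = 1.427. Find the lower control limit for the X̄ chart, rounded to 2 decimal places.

X̄̄ = (918 + 878 + 916 + 828 + 811 + 937 + 840 + 911 + 922 + 893 + 867 + 822) / 12 = 878.5833
s̄ = (129 + 103 + 137 + 94 + 81 + 85 + 83 + 69 + 100 + 74 + 107 + 63) / 12 = 93.7500
LCL = X̄̄ − A₃·s̄ = 878.5833 − 1.427 × 93.7500 = 744.8021

744.80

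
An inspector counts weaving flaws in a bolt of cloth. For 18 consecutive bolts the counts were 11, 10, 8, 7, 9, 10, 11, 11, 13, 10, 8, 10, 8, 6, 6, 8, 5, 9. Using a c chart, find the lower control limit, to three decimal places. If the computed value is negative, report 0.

0.000

c̄ = (11 + 10 + 8 + 7 + 9 + 10 + 11 + 11 + 13 + 10 + 8 + 10 + 8 + 6 + 6 + 8 + 5 + 9) / 18 = 160 / 18 = 8.8889
LCL = c̄ − 3√c̄ = 8.8889 − 3 × 2.9814 = -0.0554 → 0 (cannot be negative)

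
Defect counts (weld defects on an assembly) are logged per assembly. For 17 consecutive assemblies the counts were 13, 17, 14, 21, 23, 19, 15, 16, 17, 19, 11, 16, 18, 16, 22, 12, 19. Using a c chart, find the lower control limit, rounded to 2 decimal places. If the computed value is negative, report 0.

4.59

c̄ = (13 + 17 + 14 + 21 + 23 + 19 + 15 + 16 + 17 + 19 + 11 + 16 + 18 + 16 + 22 + 12 + 19) / 17 = 288 / 17 = 16.9412
LCL = c̄ − 3√c̄ = 16.9412 − 3 × 4.1160 = 4.5933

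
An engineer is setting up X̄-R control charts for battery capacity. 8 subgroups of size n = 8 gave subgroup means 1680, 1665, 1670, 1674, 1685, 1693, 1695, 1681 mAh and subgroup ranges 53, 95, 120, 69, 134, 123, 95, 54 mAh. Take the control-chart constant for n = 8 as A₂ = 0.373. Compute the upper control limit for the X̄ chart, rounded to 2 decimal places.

1715.02

X̄̄ = (1680 + 1665 + 1670 + 1674 + 1685 + 1693 + 1695 + 1681) / 8 = 13443.0000 / 8 = 1680.3750
R̄ = (53 + 95 + 120 + 69 + 134 + 123 + 95 + 54) / 8 = 743.0000 / 8 = 92.8750
UCL = X̄̄ + A₂·R̄ = 1680.3750 + 0.373 × 92.8750 = 1715.0174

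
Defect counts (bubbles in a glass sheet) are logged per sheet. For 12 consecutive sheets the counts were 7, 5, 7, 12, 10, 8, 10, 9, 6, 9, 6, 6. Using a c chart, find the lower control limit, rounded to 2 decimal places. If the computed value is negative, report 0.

0.00

c̄ = (7 + 5 + 7 + 12 + 10 + 8 + 10 + 9 + 6 + 9 + 6 + 6) / 12 = 95 / 12 = 7.9167
LCL = c̄ − 3√c̄ = 7.9167 − 3 × 2.8137 = -0.5243 → 0 (cannot be negative)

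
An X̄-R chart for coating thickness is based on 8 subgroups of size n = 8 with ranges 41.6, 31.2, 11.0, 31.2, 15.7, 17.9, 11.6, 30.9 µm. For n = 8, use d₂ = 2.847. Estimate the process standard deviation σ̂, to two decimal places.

8.39

R̄ = (41.6 + 31.2 + 11.0 + 31.2 + 15.7 + 17.9 + 11.6 + 30.9) / 8 = 23.8875
σ̂ = R̄ / d₂ = 23.8875 / 2.847 = 8.3904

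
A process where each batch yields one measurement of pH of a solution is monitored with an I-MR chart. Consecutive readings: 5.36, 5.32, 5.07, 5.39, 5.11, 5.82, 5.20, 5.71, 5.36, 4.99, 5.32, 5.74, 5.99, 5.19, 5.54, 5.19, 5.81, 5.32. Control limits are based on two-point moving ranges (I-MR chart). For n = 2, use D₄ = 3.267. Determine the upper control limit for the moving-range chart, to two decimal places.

1.36

Moving ranges: 0.04, 0.25, 0.32, 0.28, 0.71, 0.62, 0.51, 0.35, 0.37, 0.33, 0.42, 0.25, 0.80, 0.35, 0.35, 0.62, 0.49; M̄R̄ = 7.0600 / 17 = 0.4153
UCL_MR = D₄·M̄R̄ = 3.267 × 0.4153 = 1.3568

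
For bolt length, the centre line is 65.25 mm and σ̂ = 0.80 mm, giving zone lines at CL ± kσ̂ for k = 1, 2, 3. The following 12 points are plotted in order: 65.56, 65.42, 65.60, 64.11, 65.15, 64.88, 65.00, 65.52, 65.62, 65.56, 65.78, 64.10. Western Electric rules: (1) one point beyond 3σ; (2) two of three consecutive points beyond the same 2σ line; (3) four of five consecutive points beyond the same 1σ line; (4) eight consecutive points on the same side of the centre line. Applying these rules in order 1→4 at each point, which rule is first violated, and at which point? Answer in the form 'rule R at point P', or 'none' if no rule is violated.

none

Zone of each point (C = within 1σ̂, B = 1σ̂–2σ̂, A = 2σ̂–3σ̂, * = beyond 3σ̂; sign = side of CL): 1:+C, 2:+C, 3:+C, 4:-B, 5:-C, 6:-C, 7:-C, 8:+C, 9:+C, 10:+C, 11:+C, 12:-B
No rule fires across all 12 points.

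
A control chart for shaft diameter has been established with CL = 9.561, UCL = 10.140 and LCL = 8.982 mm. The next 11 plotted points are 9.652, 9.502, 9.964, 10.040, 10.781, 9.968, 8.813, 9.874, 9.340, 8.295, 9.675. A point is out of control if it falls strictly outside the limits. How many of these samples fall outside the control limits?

3

Compare each point to [8.982, 10.140]: sample 5 = 10.781 > UCL; sample 7 = 8.813 < LCL; sample 10 = 8.295 < LCL.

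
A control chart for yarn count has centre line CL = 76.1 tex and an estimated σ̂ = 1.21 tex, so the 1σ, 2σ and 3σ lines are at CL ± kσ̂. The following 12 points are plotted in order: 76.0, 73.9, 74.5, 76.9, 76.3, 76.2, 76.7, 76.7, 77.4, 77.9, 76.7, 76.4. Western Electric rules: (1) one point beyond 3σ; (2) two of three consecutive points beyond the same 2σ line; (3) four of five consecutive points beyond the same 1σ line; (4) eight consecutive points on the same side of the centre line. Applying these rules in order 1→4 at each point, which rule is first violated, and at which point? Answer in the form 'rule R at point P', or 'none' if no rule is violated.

rule 4 at point 11

Zone of each point (C = within 1σ̂, B = 1σ̂–2σ̂, A = 2σ̂–3σ̂, * = beyond 3σ̂; sign = side of CL): 1:-C, 2:-B, 3:-B, 4:+C, 5:+C, 6:+C, 7:+C, 8:+C, 9:+B, 10:+B, 11:+C, 12:+C
Rule 4 (eight consecutive points on the same side of the centre line) is satisfied at point 11.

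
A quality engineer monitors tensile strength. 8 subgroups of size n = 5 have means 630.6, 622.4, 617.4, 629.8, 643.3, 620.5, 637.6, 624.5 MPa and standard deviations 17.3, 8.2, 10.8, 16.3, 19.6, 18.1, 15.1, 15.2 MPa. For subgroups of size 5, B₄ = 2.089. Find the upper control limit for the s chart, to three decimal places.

s̄ = (17.3 + 8.2 + 10.8 + 16.3 + 19.6 + 18.1 + 15.1 + 15.2) / 8 = 15.0750
UCL_s = B₄·s̄ = 2.089 × 15.0750 = 31.4917

31.492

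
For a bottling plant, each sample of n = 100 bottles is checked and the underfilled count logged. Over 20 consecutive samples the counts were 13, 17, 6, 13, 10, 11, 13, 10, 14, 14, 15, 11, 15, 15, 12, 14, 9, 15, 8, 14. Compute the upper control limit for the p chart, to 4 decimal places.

p̄ = Σdᵢ / (k·n) = 249 / (20 × 100) = 0.12450
UCL = p̄ + 3·√(p̄(1−p̄)/n) = 0.12450 + 3 × √(0.12450×0.87550/100) = 0.12450 + 3 × 0.03302 = 0.22355

0.2235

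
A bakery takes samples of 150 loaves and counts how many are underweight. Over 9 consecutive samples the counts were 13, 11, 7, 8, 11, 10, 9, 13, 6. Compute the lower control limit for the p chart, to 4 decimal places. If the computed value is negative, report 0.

p̄ = Σdᵢ / (k·n) = 88 / (9 × 150) = 0.06519
LCL = p̄ − 3·√(p̄(1−p̄)/n) = 0.06519 − 3 × 0.02016 = 0.00472

0.0047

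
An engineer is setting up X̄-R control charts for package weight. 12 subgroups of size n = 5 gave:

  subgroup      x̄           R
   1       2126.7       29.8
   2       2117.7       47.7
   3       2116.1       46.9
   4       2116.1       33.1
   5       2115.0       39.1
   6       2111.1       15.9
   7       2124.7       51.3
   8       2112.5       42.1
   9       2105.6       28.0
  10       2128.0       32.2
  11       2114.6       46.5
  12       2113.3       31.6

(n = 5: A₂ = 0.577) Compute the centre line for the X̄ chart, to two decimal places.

2116.78

X̄̄ = (2126.7 + 2117.7 + 2116.1 + 2116.1 + 2115.0 + 2111.1 + 2124.7 + 2112.5 + 2105.6 + 2128.0 + 2114.6 + 2113.3) / 12 = 25401.4000 / 12 = 2116.7833
CL = X̄̄ = 2116.7833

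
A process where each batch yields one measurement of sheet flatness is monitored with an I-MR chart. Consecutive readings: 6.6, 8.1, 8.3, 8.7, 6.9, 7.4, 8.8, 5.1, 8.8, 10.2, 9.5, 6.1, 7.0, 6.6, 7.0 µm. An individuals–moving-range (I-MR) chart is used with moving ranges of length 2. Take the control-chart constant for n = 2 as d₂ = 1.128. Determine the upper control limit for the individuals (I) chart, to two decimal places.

X̄ = (6.6 + 8.1 + 8.3 + 8.7 + 6.9 + 7.4 + 8.8 + 5.1 + 8.8 + 10.2 + 9.5 + 6.1 + 7.0 + 6.6 + 7.0) / 15 = 7.6733
Moving ranges: 1.5, 0.2, 0.4, 1.8, 0.5, 1.4, 3.7, 3.7, 1.4, 0.7, 3.4, 0.9, 0.4, 0.4; M̄R̄ = 20.4000 / 14 = 1.4571
UCL = X̄ + 3·M̄R̄/d₂ = 7.6733 + 3 × 1.4571 / 1.128 = 11.5487

11.55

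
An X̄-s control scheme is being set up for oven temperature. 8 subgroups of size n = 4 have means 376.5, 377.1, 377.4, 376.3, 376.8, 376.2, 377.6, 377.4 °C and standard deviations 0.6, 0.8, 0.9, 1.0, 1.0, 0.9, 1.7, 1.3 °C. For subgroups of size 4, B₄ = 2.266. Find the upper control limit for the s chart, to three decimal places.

2.323

s̄ = (0.6 + 0.8 + 0.9 + 1.0 + 1.0 + 0.9 + 1.7 + 1.3) / 8 = 1.0250
UCL_s = B₄·s̄ = 2.266 × 1.0250 = 2.3226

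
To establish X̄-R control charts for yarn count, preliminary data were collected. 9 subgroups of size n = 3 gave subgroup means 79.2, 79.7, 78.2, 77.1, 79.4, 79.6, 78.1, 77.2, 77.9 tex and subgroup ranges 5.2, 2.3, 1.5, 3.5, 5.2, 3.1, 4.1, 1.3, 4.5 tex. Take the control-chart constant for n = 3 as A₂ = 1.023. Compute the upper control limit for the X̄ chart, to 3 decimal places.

81.978

X̄̄ = (79.2 + 79.7 + 78.2 + 77.1 + 79.4 + 79.6 + 78.1 + 77.2 + 77.9) / 9 = 706.4000 / 9 = 78.4889
R̄ = (5.2 + 2.3 + 1.5 + 3.5 + 5.2 + 3.1 + 4.1 + 1.3 + 4.5) / 9 = 30.7000 / 9 = 3.4111
UCL = X̄̄ + A₂·R̄ = 78.4889 + 1.023 × 3.4111 = 81.9785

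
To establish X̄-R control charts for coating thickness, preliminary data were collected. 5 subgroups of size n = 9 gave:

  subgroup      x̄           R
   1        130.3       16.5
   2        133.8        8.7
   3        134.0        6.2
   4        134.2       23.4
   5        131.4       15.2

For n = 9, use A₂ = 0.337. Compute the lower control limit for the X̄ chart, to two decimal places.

X̄̄ = (130.3 + 133.8 + 134.0 + 134.2 + 131.4) / 5 = 663.7000 / 5 = 132.7400
R̄ = (16.5 + 8.7 + 6.2 + 23.4 + 15.2) / 5 = 70.0000 / 5 = 14.0000
LCL = X̄̄ − A₂·R̄ = 132.7400 − 0.337 × 14.0000 = 128.0220

128.02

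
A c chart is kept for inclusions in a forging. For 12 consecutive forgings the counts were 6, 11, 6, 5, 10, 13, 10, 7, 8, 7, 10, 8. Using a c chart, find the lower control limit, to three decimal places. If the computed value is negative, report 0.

0.000

c̄ = (6 + 11 + 6 + 5 + 10 + 13 + 10 + 7 + 8 + 7 + 10 + 8) / 12 = 101 / 12 = 8.4167
LCL = c̄ − 3√c̄ = 8.4167 − 3 × 2.9011 = -0.2868 → 0 (cannot be negative)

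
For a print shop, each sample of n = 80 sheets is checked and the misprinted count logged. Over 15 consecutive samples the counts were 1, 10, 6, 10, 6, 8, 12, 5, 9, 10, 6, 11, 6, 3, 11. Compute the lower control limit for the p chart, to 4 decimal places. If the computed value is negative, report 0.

p̄ = Σdᵢ / (k·n) = 114 / (15 × 80) = 0.09500
LCL = p̄ − 3·√(p̄(1−p̄)/n) = 0.09500 − 3 × 0.03278 = -0.00335 → 0 (negative, so LCL = 0)

0.0000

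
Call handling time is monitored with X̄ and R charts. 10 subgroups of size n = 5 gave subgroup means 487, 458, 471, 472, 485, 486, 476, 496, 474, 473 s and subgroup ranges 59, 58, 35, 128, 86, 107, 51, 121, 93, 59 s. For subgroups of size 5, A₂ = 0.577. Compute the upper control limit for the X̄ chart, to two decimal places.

X̄̄ = (487 + 458 + 471 + 472 + 485 + 486 + 476 + 496 + 474 + 473) / 10 = 4778.0000 / 10 = 477.8000
R̄ = (59 + 58 + 35 + 128 + 86 + 107 + 51 + 121 + 93 + 59) / 10 = 797.0000 / 10 = 79.7000
UCL = X̄̄ + A₂·R̄ = 477.8000 + 0.577 × 79.7000 = 523.7869

523.79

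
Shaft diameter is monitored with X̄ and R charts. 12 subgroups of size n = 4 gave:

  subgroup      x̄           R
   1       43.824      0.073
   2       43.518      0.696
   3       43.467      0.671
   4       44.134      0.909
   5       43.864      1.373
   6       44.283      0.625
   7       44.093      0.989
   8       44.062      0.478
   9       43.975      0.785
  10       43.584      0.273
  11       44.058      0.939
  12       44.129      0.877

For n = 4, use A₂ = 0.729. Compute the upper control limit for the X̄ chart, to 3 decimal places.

X̄̄ = (43.824 + 43.518 + 43.467 + 44.134 + 43.864 + 44.283 + 44.093 + 44.062 + 43.975 + 43.584 + 44.058 + 44.129) / 12 = 526.9910 / 12 = 43.9159
R̄ = (0.073 + 0.696 + 0.671 + 0.909 + 1.373 + 0.625 + 0.989 + 0.478 + 0.785 + 0.273 + 0.939 + 0.877) / 12 = 8.6880 / 12 = 0.7240
UCL = X̄̄ + A₂·R̄ = 43.9159 + 0.729 × 0.7240 = 44.4437

44.444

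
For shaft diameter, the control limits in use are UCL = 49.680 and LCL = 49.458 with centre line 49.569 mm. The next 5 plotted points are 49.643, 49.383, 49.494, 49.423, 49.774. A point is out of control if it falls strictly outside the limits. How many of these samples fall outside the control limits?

Compare each point to [49.458, 49.680]: sample 2 = 49.383 < LCL; sample 4 = 49.423 < LCL; sample 5 = 49.774 > UCL.

3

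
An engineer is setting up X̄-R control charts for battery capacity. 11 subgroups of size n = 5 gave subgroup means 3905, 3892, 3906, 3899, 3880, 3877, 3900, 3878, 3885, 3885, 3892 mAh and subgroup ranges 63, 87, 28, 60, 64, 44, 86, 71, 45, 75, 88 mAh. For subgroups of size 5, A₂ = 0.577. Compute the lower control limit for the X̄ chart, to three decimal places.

3853.523

X̄̄ = (3905 + 3892 + 3906 + 3899 + 3880 + 3877 + 3900 + 3878 + 3885 + 3885 + 3892) / 11 = 42799.0000 / 11 = 3890.8182
R̄ = (63 + 87 + 28 + 60 + 64 + 44 + 86 + 71 + 45 + 75 + 88) / 11 = 711.0000 / 11 = 64.6364
LCL = X̄̄ − A₂·R̄ = 3890.8182 − 0.577 × 64.6364 = 3853.5230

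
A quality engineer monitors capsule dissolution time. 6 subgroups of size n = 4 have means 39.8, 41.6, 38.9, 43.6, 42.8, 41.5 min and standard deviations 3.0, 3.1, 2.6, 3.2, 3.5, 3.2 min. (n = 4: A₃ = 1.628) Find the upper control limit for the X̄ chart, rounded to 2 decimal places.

46.41

X̄̄ = (39.8 + 41.6 + 38.9 + 43.6 + 42.8 + 41.5) / 6 = 41.3667
s̄ = (3.0 + 3.1 + 2.6 + 3.2 + 3.5 + 3.2) / 6 = 3.1000
UCL = X̄̄ + A₃·s̄ = 41.3667 + 1.628 × 3.1000 = 46.4135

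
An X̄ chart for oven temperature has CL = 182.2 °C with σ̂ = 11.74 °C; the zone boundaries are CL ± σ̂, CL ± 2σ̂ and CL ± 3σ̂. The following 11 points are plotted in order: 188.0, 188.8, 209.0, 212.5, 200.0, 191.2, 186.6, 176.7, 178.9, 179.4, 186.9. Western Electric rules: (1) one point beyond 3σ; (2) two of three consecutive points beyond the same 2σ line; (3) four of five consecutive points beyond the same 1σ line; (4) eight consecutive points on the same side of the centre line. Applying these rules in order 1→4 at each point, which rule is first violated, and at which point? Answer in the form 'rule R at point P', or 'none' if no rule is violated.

rule 2 at point 4

Zone of each point (C = within 1σ̂, B = 1σ̂–2σ̂, A = 2σ̂–3σ̂, * = beyond 3σ̂; sign = side of CL): 1:+C, 2:+C, 3:+A, 4:+A, 5:+B, 6:+C, 7:+C, 8:-C, 9:-C, 10:-C, 11:+C
Rule 2 (two of three consecutive points beyond the same 2σ limit) is satisfied at point 4.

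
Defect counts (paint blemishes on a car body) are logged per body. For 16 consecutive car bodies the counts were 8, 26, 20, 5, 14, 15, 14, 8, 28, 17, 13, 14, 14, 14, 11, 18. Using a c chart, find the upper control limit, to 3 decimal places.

c̄ = (8 + 26 + 20 + 5 + 14 + 15 + 14 + 8 + 28 + 17 + 13 + 14 + 14 + 14 + 11 + 18) / 16 = 239 / 16 = 14.9375
UCL = c̄ + 3√c̄ = 14.9375 + 3 × √14.9375 = 14.9375 + 3 × 3.8649 = 26.5322

26.532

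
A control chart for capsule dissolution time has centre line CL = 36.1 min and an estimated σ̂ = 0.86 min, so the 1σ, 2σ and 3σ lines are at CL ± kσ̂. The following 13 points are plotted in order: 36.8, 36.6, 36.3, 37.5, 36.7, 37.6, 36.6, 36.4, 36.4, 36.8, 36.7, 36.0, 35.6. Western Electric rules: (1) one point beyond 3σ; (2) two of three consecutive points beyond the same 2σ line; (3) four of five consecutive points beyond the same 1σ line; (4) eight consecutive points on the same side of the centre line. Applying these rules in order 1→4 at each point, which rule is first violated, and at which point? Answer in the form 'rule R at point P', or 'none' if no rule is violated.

Zone of each point (C = within 1σ̂, B = 1σ̂–2σ̂, A = 2σ̂–3σ̂, * = beyond 3σ̂; sign = side of CL): 1:+C, 2:+C, 3:+C, 4:+B, 5:+C, 6:+B, 7:+C, 8:+C, 9:+C, 10:+C, 11:+C, 12:-C, 13:-C
Rule 4 (eight consecutive points on the same side of the centre line) is satisfied at point 8.

rule 4 at point 8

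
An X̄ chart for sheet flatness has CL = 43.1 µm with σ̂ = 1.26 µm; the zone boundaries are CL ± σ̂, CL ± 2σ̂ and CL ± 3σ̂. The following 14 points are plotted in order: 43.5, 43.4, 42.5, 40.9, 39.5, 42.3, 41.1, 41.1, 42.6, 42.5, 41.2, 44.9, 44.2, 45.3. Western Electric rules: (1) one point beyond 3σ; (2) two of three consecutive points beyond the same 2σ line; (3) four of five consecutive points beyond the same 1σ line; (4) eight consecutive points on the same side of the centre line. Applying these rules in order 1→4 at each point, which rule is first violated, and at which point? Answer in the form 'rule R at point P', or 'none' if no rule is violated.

Zone of each point (C = within 1σ̂, B = 1σ̂–2σ̂, A = 2σ̂–3σ̂, * = beyond 3σ̂; sign = side of CL): 1:+C, 2:+C, 3:-C, 4:-B, 5:-A, 6:-C, 7:-B, 8:-B, 9:-C, 10:-C, 11:-B, 12:+B, 13:+C, 14:+B
Rule 3 (four of five consecutive points beyond the same 1σ limit) is satisfied at point 8.

rule 3 at point 8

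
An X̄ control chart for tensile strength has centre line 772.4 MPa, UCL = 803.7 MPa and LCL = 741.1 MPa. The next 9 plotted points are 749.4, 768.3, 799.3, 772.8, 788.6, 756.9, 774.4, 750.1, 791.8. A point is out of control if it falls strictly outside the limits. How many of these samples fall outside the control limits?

All 9 points lie within [741.1, 803.7].

0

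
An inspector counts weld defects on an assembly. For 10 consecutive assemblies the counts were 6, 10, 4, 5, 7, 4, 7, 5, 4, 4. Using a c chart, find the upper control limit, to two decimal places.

12.70

c̄ = (6 + 10 + 4 + 5 + 7 + 4 + 7 + 5 + 4 + 4) / 10 = 56 / 10 = 5.6000
UCL = c̄ + 3√c̄ = 5.6000 + 3 × √5.6000 = 5.6000 + 3 × 2.3664 = 12.6993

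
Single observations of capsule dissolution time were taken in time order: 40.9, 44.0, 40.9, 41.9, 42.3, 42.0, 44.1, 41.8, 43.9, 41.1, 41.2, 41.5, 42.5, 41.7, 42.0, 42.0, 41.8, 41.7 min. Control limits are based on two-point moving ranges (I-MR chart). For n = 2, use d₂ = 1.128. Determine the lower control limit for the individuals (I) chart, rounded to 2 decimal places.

38.94

X̄ = (40.9 + 44.0 + 40.9 + 41.9 + 42.3 + 42.0 + 44.1 + 41.8 + 43.9 + 41.1 + 41.2 + 41.5 + 42.5 + 41.7 + 42.0 + 42.0 + 41.8 + 41.7) / 18 = 42.0722
Moving ranges: 3.1, 3.1, 1.0, 0.4, 0.3, 2.1, 2.3, 2.1, 2.8, 0.1, 0.3, 1.0, 0.8, 0.3, 0.0, 0.2, 0.1; M̄R̄ = 20.0000 / 17 = 1.1765
LCL = X̄ − 3·M̄R̄/d₂ = 42.0722 − 3 × 1.1765 / 1.128 = 38.9433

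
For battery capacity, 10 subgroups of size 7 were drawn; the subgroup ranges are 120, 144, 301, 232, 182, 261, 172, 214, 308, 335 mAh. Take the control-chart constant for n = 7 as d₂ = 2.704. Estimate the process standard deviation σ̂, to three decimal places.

83.913

R̄ = (120 + 144 + 301 + 232 + 182 + 261 + 172 + 214 + 308 + 335) / 10 = 226.9000
σ̂ = R̄ / d₂ = 226.9000 / 2.704 = 83.9127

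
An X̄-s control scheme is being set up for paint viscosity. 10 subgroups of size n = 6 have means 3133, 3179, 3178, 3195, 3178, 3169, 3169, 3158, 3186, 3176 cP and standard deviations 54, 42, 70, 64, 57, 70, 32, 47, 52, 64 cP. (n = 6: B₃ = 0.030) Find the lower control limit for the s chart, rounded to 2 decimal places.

1.66

s̄ = (54 + 42 + 70 + 64 + 57 + 70 + 32 + 47 + 52 + 64) / 10 = 55.2000
LCL_s = B₃·s̄ = 0.030 × 55.2000 = 1.6560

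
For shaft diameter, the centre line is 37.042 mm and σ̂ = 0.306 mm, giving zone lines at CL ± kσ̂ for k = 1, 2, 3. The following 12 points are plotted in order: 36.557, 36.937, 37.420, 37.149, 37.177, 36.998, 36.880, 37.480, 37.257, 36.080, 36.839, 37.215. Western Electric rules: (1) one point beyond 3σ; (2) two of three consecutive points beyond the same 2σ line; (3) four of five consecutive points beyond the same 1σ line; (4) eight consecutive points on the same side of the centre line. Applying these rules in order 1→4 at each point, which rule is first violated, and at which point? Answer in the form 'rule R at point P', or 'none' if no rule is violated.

rule 1 at point 10

Zone of each point (C = within 1σ̂, B = 1σ̂–2σ̂, A = 2σ̂–3σ̂, * = beyond 3σ̂; sign = side of CL): 1:-B, 2:-C, 3:+B, 4:+C, 5:+C, 6:-C, 7:-C, 8:+B, 9:+C, 10:-*, 11:-C, 12:+C
Rule 1 (one point beyond the 3σ limits) is satisfied at point 10.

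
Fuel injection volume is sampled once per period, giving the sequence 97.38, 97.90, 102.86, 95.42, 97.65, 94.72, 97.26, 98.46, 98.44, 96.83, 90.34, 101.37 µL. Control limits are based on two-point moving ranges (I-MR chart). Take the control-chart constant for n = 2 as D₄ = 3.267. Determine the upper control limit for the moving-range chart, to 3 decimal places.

Moving ranges: 0.52, 4.96, 7.44, 2.23, 2.93, 2.54, 1.20, 0.02, 1.61, 6.49, 11.03; M̄R̄ = 40.9700 / 11 = 3.7245
UCL_MR = D₄·M̄R̄ = 3.267 × 3.7245 = 12.1681

12.168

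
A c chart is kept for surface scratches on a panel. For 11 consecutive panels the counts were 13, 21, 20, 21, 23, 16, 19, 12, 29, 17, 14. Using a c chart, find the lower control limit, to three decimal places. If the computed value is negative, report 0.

5.685

c̄ = (13 + 21 + 20 + 21 + 23 + 16 + 19 + 12 + 29 + 17 + 14) / 11 = 205 / 11 = 18.6364
LCL = c̄ − 3√c̄ = 18.6364 − 3 × 4.3170 = 5.6854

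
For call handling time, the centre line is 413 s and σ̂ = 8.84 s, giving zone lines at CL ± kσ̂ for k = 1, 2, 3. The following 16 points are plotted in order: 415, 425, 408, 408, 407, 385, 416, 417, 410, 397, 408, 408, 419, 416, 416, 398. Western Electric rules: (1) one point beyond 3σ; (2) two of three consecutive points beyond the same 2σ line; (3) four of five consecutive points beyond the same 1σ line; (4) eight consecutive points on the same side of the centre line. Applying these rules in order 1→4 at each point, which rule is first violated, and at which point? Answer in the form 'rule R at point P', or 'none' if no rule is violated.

Zone of each point (C = within 1σ̂, B = 1σ̂–2σ̂, A = 2σ̂–3σ̂, * = beyond 3σ̂; sign = side of CL): 1:+C, 2:+B, 3:-C, 4:-C, 5:-C, 6:-*, 7:+C, 8:+C, 9:-C, 10:-B, 11:-C, 12:-C, 13:+C, 14:+C, 15:+C, 16:-B
Rule 1 (one point beyond the 3σ limits) is satisfied at point 6.

rule 1 at point 6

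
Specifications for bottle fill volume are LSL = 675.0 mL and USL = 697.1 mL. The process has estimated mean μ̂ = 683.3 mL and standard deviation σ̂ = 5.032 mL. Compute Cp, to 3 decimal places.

Cp = (USL − LSL) / (6σ̂) = (697.1 − 675.0) / (6 × 5.032) = 22.1000 / 30.1920 = 0.7320

0.732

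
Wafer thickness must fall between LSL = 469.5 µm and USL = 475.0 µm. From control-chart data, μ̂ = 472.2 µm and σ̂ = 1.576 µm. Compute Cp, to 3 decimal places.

0.582

Cp = (USL − LSL) / (6σ̂) = (475.0 − 469.5) / (6 × 1.576) = 5.5000 / 9.4560 = 0.5816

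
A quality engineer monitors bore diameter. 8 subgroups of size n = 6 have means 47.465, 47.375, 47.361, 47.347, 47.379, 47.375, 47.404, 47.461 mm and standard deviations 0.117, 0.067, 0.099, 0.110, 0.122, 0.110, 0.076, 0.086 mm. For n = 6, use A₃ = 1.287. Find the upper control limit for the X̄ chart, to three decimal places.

X̄̄ = (47.465 + 47.375 + 47.361 + 47.347 + 47.379 + 47.375 + 47.404 + 47.461) / 8 = 47.3959
s̄ = (0.117 + 0.067 + 0.099 + 0.110 + 0.122 + 0.110 + 0.076 + 0.086) / 8 = 0.0984
UCL = X̄̄ + A₃·s̄ = 47.3959 + 1.287 × 0.0984 = 47.5225

47.522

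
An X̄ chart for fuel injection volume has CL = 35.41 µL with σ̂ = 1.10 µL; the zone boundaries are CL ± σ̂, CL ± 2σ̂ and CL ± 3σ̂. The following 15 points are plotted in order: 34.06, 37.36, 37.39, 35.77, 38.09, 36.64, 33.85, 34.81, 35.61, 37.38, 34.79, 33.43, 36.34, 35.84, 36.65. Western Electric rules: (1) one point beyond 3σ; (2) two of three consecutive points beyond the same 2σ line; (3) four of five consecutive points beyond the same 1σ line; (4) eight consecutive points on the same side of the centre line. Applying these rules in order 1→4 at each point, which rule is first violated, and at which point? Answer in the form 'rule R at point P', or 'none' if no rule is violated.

Zone of each point (C = within 1σ̂, B = 1σ̂–2σ̂, A = 2σ̂–3σ̂, * = beyond 3σ̂; sign = side of CL): 1:-B, 2:+B, 3:+B, 4:+C, 5:+A, 6:+B, 7:-B, 8:-C, 9:+C, 10:+B, 11:-C, 12:-B, 13:+C, 14:+C, 15:+B
Rule 3 (four of five consecutive points beyond the same 1σ limit) is satisfied at point 6.

rule 3 at point 6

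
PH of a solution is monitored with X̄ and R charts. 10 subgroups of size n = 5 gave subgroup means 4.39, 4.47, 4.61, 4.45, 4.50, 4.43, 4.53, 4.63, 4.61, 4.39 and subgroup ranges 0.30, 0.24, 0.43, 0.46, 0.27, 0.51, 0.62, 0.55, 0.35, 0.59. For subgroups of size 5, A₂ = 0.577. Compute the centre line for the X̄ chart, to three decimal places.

4.501

X̄̄ = (4.39 + 4.47 + 4.61 + 4.45 + 4.50 + 4.43 + 4.53 + 4.63 + 4.61 + 4.39) / 10 = 45.0100 / 10 = 4.5010
CL = X̄̄ = 4.5010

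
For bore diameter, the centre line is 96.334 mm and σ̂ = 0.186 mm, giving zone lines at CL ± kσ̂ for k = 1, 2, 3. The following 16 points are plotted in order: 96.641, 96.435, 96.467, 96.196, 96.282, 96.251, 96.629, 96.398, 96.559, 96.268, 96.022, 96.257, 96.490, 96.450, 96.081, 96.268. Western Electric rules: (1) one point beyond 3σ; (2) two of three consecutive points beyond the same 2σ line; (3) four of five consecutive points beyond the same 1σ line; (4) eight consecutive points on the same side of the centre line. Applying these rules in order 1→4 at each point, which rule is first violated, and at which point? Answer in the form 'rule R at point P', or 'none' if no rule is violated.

Zone of each point (C = within 1σ̂, B = 1σ̂–2σ̂, A = 2σ̂–3σ̂, * = beyond 3σ̂; sign = side of CL): 1:+B, 2:+C, 3:+C, 4:-C, 5:-C, 6:-C, 7:+B, 8:+C, 9:+B, 10:-C, 11:-B, 12:-C, 13:+C, 14:+C, 15:-B, 16:-C
No rule fires across all 16 points.

none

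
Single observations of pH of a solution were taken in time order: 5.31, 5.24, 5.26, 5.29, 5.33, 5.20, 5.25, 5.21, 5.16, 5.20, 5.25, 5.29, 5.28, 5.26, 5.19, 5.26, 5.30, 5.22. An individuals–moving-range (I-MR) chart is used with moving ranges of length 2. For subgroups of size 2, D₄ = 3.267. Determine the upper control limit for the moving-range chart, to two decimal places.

Moving ranges: 0.07, 0.02, 0.03, 0.04, 0.13, 0.05, 0.04, 0.05, 0.04, 0.05, 0.04, 0.01, 0.02, 0.07, 0.07, 0.04, 0.08; M̄R̄ = 0.8500 / 17 = 0.0500
UCL_MR = D₄·M̄R̄ = 3.267 × 0.0500 = 0.1633

0.16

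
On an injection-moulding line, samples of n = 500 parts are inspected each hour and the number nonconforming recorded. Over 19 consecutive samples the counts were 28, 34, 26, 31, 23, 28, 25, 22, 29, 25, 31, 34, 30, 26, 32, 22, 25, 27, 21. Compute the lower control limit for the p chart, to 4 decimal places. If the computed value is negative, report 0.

p̄ = Σdᵢ / (k·n) = 519 / (19 × 500) = 0.05463
LCL = p̄ − 3·√(p̄(1−p̄)/n) = 0.05463 − 3 × 0.01016 = 0.02414

0.0241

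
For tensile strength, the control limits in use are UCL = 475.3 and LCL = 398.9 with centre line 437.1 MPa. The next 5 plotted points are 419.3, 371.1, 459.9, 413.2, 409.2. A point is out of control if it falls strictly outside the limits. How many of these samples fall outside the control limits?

Compare each point to [398.9, 475.3]: sample 2 = 371.1 < LCL.

1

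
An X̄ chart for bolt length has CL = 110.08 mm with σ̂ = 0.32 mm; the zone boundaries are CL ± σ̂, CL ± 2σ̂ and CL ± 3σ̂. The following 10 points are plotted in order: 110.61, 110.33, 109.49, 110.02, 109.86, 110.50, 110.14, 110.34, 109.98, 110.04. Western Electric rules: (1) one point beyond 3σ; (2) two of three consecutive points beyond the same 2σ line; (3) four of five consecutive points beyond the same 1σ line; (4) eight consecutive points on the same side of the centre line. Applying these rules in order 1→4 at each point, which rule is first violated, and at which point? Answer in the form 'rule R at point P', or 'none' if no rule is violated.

none

Zone of each point (C = within 1σ̂, B = 1σ̂–2σ̂, A = 2σ̂–3σ̂, * = beyond 3σ̂; sign = side of CL): 1:+B, 2:+C, 3:-B, 4:-C, 5:-C, 6:+B, 7:+C, 8:+C, 9:-C, 10:-C
No rule fires across all 10 points.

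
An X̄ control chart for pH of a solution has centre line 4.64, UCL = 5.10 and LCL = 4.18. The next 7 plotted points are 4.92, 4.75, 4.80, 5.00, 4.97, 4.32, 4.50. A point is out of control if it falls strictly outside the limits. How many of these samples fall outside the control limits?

0

All 7 points lie within [4.18, 5.10].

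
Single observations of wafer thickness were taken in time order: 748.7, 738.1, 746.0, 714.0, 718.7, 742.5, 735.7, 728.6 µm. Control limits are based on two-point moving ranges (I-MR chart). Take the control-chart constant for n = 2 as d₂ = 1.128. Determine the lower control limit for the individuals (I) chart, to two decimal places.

698.74

X̄ = (748.7 + 738.1 + 746.0 + 714.0 + 718.7 + 742.5 + 735.7 + 728.6) / 8 = 734.0375
Moving ranges: 10.6, 7.9, 32.0, 4.7, 23.8, 6.8, 7.1; M̄R̄ = 92.9000 / 7 = 13.2714
LCL = X̄ − 3·M̄R̄/d₂ = 734.0375 − 3 × 13.2714 / 1.128 = 698.7411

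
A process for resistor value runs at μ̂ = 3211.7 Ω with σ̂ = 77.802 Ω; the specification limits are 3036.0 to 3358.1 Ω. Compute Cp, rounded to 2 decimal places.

Cp = (USL − LSL) / (6σ̂) = (3358.1 − 3036.0) / (6 × 77.802) = 322.1000 / 466.8120 = 0.6900

0.69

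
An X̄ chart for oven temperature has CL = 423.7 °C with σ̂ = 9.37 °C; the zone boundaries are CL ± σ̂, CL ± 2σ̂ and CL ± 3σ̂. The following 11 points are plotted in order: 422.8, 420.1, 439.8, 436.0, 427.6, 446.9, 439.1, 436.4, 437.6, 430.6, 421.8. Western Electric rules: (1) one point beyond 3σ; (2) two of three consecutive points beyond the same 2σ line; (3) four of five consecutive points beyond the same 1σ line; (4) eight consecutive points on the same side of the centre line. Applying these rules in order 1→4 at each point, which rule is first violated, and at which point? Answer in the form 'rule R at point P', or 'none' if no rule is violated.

rule 3 at point 7

Zone of each point (C = within 1σ̂, B = 1σ̂–2σ̂, A = 2σ̂–3σ̂, * = beyond 3σ̂; sign = side of CL): 1:-C, 2:-C, 3:+B, 4:+B, 5:+C, 6:+A, 7:+B, 8:+B, 9:+B, 10:+C, 11:-C
Rule 3 (four of five consecutive points beyond the same 1σ limit) is satisfied at point 7.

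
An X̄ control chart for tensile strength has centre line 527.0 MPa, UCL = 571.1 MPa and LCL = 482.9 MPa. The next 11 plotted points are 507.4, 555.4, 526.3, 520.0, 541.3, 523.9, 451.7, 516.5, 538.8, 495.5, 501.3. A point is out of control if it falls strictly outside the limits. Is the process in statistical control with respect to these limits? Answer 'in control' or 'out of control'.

out of control

Compare each point to [482.9, 571.1]: sample 7 = 451.7 < LCL.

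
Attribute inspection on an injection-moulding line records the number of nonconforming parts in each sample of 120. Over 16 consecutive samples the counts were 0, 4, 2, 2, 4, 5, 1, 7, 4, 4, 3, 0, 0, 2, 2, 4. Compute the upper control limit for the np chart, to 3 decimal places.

p̄ = Σdᵢ / (k·n) = 44 / (16 × 120) = 0.02292
UCL = np̄ + 3·√(np̄(1−p̄)) = 2.7500 + 3 × √(2.7500×0.97708) = 2.7500 + 3 × 1.6392 = 7.6676

7.668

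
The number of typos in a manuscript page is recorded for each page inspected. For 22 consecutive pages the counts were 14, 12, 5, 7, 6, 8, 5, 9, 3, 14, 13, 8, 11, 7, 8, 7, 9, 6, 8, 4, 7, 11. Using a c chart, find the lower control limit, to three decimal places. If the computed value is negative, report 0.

0.000

c̄ = (14 + 12 + 5 + 7 + 6 + 8 + 5 + 9 + 3 + 14 + 13 + 8 + 11 + 7 + 8 + 7 + 9 + 6 + 8 + 4 + 7 + 11) / 22 = 182 / 22 = 8.2727
LCL = c̄ − 3√c̄ = 8.2727 − 3 × 2.8762 = -0.3560 → 0 (cannot be negative)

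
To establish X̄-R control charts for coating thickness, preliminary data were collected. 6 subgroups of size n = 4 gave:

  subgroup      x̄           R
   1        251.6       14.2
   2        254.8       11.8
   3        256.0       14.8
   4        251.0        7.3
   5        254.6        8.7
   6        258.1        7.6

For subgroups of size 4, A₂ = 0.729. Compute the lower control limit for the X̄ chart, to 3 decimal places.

246.525

X̄̄ = (251.6 + 254.8 + 256.0 + 251.0 + 254.6 + 258.1) / 6 = 1526.1000 / 6 = 254.3500
R̄ = (14.2 + 11.8 + 14.8 + 7.3 + 8.7 + 7.6) / 6 = 64.4000 / 6 = 10.7333
LCL = X̄̄ − A₂·R̄ = 254.3500 − 0.729 × 10.7333 = 246.5254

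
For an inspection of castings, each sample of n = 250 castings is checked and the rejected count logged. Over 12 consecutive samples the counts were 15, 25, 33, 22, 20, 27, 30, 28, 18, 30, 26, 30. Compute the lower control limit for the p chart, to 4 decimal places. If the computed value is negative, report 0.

p̄ = Σdᵢ / (k·n) = 304 / (12 × 250) = 0.10133
LCL = p̄ − 3·√(p̄(1−p̄)/n) = 0.10133 − 3 × 0.01909 = 0.04408

0.0441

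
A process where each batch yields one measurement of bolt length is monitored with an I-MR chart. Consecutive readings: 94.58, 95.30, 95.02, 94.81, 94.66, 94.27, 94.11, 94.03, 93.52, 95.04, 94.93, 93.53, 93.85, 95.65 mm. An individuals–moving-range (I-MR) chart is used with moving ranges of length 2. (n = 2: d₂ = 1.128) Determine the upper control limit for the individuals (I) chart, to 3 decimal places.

96.086

X̄ = (94.58 + 95.30 + 95.02 + 94.81 + 94.66 + 94.27 + 94.11 + 94.03 + 93.52 + 95.04 + 94.93 + 93.53 + 93.85 + 95.65) / 14 = 94.5214
Moving ranges: 0.72, 0.28, 0.21, 0.15, 0.39, 0.16, 0.08, 0.51, 1.52, 0.11, 1.40, 0.32, 1.80; M̄R̄ = 7.6500 / 13 = 0.5885
UCL = X̄ + 3·M̄R̄/d₂ = 94.5214 + 3 × 0.5885 / 1.128 = 96.0865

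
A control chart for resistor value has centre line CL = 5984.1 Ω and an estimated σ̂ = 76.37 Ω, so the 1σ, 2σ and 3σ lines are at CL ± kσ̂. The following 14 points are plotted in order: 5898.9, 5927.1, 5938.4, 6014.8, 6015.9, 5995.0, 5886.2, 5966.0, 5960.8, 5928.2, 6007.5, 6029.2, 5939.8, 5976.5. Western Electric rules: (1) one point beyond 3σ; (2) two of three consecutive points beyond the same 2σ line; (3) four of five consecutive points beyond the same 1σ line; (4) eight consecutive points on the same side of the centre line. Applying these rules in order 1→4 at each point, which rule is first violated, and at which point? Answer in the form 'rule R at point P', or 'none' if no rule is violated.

Zone of each point (C = within 1σ̂, B = 1σ̂–2σ̂, A = 2σ̂–3σ̂, * = beyond 3σ̂; sign = side of CL): 1:-B, 2:-C, 3:-C, 4:+C, 5:+C, 6:+C, 7:-B, 8:-C, 9:-C, 10:-C, 11:+C, 12:+C, 13:-C, 14:-C
No rule fires across all 14 points.

none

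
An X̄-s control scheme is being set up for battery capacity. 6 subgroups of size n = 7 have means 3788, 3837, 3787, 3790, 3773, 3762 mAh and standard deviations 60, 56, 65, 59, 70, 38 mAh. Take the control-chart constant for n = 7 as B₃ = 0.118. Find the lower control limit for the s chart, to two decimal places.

s̄ = (60 + 56 + 65 + 59 + 70 + 38) / 6 = 58.0000
LCL_s = B₃·s̄ = 0.118 × 58.0000 = 6.8440

6.84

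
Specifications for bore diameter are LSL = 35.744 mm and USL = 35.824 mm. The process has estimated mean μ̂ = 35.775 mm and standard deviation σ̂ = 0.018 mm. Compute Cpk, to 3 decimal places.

0.574

Cpu = (USL − μ̂) / (3σ̂) = (35.824 − 35.775) / (3 × 0.018) = 0.9074; Cpl = (μ̂ − LSL) / (3σ̂) = (35.775 − 35.744) / (3 × 0.018) = 0.5741; Cpk = min(Cpu, Cpl) = 0.5741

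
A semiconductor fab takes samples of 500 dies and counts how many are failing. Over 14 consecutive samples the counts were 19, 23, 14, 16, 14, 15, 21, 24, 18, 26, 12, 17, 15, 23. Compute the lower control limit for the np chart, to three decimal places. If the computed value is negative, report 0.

5.742

p̄ = Σdᵢ / (k·n) = 257 / (14 × 500) = 0.03671
LCL = np̄ − 3·√(np̄(1−p̄)) = 18.3571 − 3 × 4.2051 = 5.7417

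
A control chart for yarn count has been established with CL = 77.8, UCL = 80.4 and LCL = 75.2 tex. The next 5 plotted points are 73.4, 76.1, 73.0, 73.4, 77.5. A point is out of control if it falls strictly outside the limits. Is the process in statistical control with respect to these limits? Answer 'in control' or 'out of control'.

out of control

Compare each point to [75.2, 80.4]: sample 1 = 73.4 < LCL; sample 3 = 73.0 < LCL; sample 4 = 73.4 < LCL.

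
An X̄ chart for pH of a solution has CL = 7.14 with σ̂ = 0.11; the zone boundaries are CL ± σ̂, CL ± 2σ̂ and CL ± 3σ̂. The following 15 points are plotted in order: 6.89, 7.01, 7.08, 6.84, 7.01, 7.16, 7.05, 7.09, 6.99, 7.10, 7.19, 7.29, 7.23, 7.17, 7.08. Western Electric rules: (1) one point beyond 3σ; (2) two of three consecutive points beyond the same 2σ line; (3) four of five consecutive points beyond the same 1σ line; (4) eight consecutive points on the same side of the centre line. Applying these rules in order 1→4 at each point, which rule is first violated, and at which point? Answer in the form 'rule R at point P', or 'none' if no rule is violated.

rule 3 at point 5

Zone of each point (C = within 1σ̂, B = 1σ̂–2σ̂, A = 2σ̂–3σ̂, * = beyond 3σ̂; sign = side of CL): 1:-A, 2:-B, 3:-C, 4:-A, 5:-B, 6:+C, 7:-C, 8:-C, 9:-B, 10:-C, 11:+C, 12:+B, 13:+C, 14:+C, 15:-C
Rule 3 (four of five consecutive points beyond the same 1σ limit) is satisfied at point 5.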